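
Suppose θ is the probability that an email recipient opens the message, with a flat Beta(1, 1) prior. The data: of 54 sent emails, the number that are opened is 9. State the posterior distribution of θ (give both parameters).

Posterior: Beta(10, 46)

The binomial likelihood is conjugate to the Beta prior: with 9 successes and 45 failures, the posterior is Beta(1+9, 1+45) = Beta(10, 46).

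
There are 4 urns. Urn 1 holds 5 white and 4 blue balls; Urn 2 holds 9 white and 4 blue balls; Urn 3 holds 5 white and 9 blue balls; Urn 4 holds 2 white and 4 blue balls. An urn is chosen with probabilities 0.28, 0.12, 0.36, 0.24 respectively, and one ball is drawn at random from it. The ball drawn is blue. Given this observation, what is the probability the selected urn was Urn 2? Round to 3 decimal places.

Tabulate prior·likelihood by source: [1] prior 0.28, lik 0.4444, product 0.1244; [2] prior 0.12, lik 0.3077, product 0.03692; [3] prior 0.36, lik 0.6429, product 0.2314; [4] prior 0.24, lik 0.6667, product 0.1600.
Normalizing constant = 0.55280; the posterior for Urn 2 is its product over the sum, 0.03692/0.55280 = 0.067.

Posterior probability ≈ 0.067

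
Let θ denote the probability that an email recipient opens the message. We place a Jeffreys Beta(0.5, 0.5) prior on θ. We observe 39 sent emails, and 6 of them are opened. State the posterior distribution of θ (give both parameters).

Posterior: Beta(6.5, 33.5)

The binomial likelihood is conjugate to the Beta prior: with 6 successes and 33 failures, the posterior is Beta(0.5+6, 0.5+33) = Beta(6.5, 33.5).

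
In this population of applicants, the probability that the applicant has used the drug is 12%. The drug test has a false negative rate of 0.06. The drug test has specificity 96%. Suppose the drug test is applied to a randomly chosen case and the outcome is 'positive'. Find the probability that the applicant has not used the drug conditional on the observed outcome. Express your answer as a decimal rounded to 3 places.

Let H be the event that the applicant has used the drug. P(H) = 0.12, so P(¬H) = 0.88. With E the 'positive' result, P(E|H) = 0.94 and P(E|¬H) = 0.04.
P(E) = 0.94·0.12 + 0.04·0.88 = 0.11280 + 0.035200 = 0.14800.
By Bayes' theorem, P(H|E) = 0.11280 / 0.14800 = 0.762. Hence P(¬H|E) = 1 − 0.762 = 0.238.

P(¬H | E) ≈ 0.238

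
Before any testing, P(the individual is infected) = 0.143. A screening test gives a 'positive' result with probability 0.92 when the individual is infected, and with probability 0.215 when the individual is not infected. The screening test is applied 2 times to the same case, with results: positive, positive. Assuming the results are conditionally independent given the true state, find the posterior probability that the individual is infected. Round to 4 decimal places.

Posterior P(H) ≈ 0.7534

With H the event that the individual is infected, the joint likelihood of the observed sequence is P(data|H) = 0.92·0.92 = 0.84640 and P(data|¬H) = 0.215·0.215 = 0.046225.
Bayes: P(H|data) = 0.143·0.84640 / (0.143·0.84640 + 0.857·0.046225) = 0.12104/0.16065 = 0.7534.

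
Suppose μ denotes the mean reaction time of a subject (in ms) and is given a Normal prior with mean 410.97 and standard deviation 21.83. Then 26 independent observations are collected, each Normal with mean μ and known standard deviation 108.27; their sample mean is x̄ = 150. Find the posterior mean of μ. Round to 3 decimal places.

With known σ, the Normal prior is conjugate. Weight on the data is w = (n/σ²)/(n/σ² + 1/τ₀²) = 0.00221798/(0.00221798+0.00209842) = 0.51385.
Posterior mean = w·x̄ + (1−w)·μ₀ = 0.51385·150 + 0.48615·410.97 = 276.871.

Posterior mean ≈ 276.871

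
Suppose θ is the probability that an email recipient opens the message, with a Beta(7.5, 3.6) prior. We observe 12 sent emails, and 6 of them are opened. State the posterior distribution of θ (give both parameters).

Posterior: Beta(13.5, 9.6)

The binomial likelihood is conjugate to the Beta prior: with 6 successes and 6 failures, the posterior is Beta(7.5+6, 3.6+6) = Beta(13.5, 9.6).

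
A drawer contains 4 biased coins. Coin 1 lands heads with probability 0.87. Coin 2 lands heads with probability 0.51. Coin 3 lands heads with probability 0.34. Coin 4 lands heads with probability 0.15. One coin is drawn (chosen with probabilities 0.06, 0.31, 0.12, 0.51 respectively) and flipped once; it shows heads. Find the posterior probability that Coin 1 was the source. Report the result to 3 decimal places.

Posterior probability ≈ 0.159

P(heads|C1) = 0.87; P(heads|C2) = 0.51; P(heads|C3) = 0.34; P(heads|C4) = 0.15.
Prior × likelihood for each source: 0.06·0.87=0.05220, 0.31·0.51=0.1581, 0.12·0.34=0.04080, 0.51·0.15=0.07650. Summing gives P(heads) = 0.32760.
P(Coin 1 | heads) = 0.05220 / 0.32760 = 0.159.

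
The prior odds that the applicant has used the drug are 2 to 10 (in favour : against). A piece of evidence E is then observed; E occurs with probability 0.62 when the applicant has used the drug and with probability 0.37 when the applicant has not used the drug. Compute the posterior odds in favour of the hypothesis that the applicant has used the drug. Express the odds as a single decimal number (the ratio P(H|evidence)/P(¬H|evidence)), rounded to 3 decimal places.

Posterior odds ≈ 0.335

Prior odds = 2/10 = 0.20000. In log-odds, ln(0.20000) = -1.6094.
Add log likelihood ratio: ln(1.6757) = 0.51622.
Posterior log-odds = -1.0932, so posterior odds = exp(-1.0932) = 0.33514.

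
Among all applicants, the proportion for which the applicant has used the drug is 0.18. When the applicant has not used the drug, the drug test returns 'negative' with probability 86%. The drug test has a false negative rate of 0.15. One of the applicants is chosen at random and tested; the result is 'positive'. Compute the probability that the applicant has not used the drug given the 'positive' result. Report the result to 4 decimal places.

P(¬H | E) ≈ 0.4287

Write H for 'the applicant has used the drug'. Prior odds H:¬H = 0.18/0.82 = 0.21951. For the 'positive' outcome, the likelihood ratio is 0.85/0.14 = 6.0714.
Posterior odds = 0.21951 × 6.0714 = 1.3328, so P(H|E) = 1.3328/(1+1.3328) = 0.5713. Then P(¬H|E) = 1 − 0.5713 = 0.4287.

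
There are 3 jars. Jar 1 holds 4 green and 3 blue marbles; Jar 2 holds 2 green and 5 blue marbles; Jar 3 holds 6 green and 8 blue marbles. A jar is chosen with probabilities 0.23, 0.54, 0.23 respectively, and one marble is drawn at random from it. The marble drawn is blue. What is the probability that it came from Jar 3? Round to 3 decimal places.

Posterior probability ≈ 0.213

Tabulate prior·likelihood by source: [1] prior 0.23, lik 0.4286, product 0.09857; [2] prior 0.54, lik 0.7143, product 0.3857; [3] prior 0.23, lik 0.5714, product 0.1314.
Normalizing constant = 0.61571; the posterior for Jar 3 is its product over the sum, 0.1314/0.61571 = 0.213.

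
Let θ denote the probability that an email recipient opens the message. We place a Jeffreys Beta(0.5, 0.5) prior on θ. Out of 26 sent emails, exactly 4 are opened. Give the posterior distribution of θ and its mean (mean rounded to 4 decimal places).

Posterior: Beta(4.5, 22.5); mean ≈ 0.1667

Observing 4 successes and 22 failures updates Beta(0.5, 0.5) by adding the success and failure counts to the two shape parameters: α = 0.5+4 = 4.5, β = 0.5+22 = 22.5.
Posterior mean = α/(α+β) = 4.5/27 = 0.1667.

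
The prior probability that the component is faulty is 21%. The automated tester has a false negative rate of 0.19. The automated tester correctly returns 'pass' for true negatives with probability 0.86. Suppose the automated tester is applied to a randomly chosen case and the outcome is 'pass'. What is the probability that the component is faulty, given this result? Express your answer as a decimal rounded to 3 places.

P(H | E) ≈ 0.055

Let H be the event that the component is faulty. P(H) = 0.21, so P(¬H) = 0.79. With E the 'pass' result, P(E|H) = 0.19 and P(E|¬H) = 0.86.
P(E) = 0.19·0.21 + 0.86·0.79 = 0.039900 + 0.67940 = 0.71930.
By Bayes' theorem, P(H|E) = 0.039900 / 0.71930 = 0.055.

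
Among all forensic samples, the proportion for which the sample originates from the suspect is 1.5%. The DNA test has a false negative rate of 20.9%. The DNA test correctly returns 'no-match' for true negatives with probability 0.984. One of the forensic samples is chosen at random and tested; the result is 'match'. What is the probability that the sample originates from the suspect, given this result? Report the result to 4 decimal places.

Let H be the event that the sample originates from the suspect. P(H) = 0.015, so P(¬H) = 0.985. With E the 'match' result, P(E|H) = 0.791 and P(E|¬H) = 0.016.
P(E) = 0.791·0.015 + 0.016·0.985 = 0.011865 + 0.015760 = 0.027625.
By Bayes' theorem, P(H|E) = 0.011865 / 0.027625 = 0.4295.

P(H | E) ≈ 0.4295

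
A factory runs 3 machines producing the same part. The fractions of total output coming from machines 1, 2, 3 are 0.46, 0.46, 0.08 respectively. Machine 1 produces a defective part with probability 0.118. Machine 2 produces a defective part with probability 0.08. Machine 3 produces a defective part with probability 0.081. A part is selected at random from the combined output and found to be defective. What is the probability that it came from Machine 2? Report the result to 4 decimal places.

P(defective|M1) = 0.118; P(defective|M2) = 0.08; P(defective|M3) = 0.081.
Prior × likelihood for each source: 0.46·0.118=0.05428, 0.46·0.08=0.03680, 0.08·0.081=0.006480. Summing gives P(defective) = 0.097560.
P(Machine 2 | defective) = 0.03680 / 0.097560 = 0.3772.

Posterior probability ≈ 0.3772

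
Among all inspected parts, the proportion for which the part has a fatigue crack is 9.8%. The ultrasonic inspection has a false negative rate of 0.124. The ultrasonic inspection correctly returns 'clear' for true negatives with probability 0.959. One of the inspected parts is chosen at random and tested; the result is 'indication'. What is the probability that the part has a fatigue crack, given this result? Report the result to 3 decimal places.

P(H | E) ≈ 0.699

Let H be the event that the part has a fatigue crack. P(H) = 0.098, so P(¬H) = 0.902. With E the 'indication' result, P(E|H) = 0.876 and P(E|¬H) = 0.041.
P(E) = 0.876·0.098 + 0.041·0.902 = 0.085848 + 0.036982 = 0.12283.
By Bayes' theorem, P(H|E) = 0.085848 / 0.12283 = 0.699.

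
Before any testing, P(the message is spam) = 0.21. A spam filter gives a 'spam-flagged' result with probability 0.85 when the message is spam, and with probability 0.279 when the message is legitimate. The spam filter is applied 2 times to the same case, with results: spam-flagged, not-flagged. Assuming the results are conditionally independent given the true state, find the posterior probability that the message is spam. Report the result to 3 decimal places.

Posterior P(H) ≈ 0.144

Let H be the event that the message is spam; start with P(H) = 0.21. P('spam-flagged'|H) = 0.85, P('spam-flagged'|¬H) = 0.279.
Update on result 1 ('spam-flagged'): P(H) ← 0.85·0.2100 / (0.85·0.2100 + 0.279·0.7900) = 0.17850/0.39891 = 0.4475.
Update on result 2 ('not-flagged'): P(H) ← 0.15·0.4475 / (0.15·0.4475 + 0.721·0.5525) = 0.067120/0.46549 = 0.1442.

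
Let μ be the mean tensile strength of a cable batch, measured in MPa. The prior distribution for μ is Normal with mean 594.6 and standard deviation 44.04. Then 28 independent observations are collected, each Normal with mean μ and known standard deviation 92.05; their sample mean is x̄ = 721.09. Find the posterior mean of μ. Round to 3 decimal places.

Posterior mean ≈ 704.018

Prior precision 1/τ₀² = 1/44.04² = 0.00051559; data precision n/σ² = 28/92.05² = 0.00330454.
Posterior precision = 0.00051559 + 0.00330454 = 0.00382013.
Posterior mean = (0.00051559·594.6 + 0.00330454·721.09) / 0.00382013 = 704.018.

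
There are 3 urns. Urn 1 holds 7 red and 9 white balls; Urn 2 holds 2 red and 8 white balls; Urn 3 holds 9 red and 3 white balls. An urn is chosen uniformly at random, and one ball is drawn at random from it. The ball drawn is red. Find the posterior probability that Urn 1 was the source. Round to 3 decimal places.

Tabulate prior·likelihood by source: [1] prior 0.333333, lik 0.4375, product 0.1458; [2] prior 0.333333, lik 0.2, product 0.06667; [3] prior 0.333333, lik 0.75, product 0.2500.
Normalizing constant = 0.46250; the posterior for Urn 1 is its product over the sum, 0.1458/0.46250 = 0.315.

Posterior probability ≈ 0.315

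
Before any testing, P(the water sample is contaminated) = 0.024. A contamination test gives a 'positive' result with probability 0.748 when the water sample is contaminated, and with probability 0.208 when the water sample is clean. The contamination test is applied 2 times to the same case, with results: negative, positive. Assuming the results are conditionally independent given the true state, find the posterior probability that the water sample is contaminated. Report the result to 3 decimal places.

Let H be the event that the water sample is contaminated; start with P(H) = 0.024. P('positive'|H) = 0.748, P('positive'|¬H) = 0.208.
Update on result 1 ('negative'): P(H) ← 0.252·0.0240 / (0.252·0.0240 + 0.792·0.9760) = 0.0060480/0.77904 = 0.0078.
Update on result 2 ('positive'): P(H) ← 0.748·0.0078 / (0.748·0.0078 + 0.208·0.9922) = 0.0058070/0.21219 = 0.0274.

Posterior P(H) ≈ 0.027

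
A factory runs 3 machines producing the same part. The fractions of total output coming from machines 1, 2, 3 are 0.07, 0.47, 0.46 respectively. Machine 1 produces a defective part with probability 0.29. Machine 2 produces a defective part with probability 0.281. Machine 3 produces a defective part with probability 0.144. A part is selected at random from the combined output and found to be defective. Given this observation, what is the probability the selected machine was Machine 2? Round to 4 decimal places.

Posterior probability ≈ 0.6041

P(defective|M1) = 0.29; P(defective|M2) = 0.281; P(defective|M3) = 0.144.
Prior × likelihood for each source: 0.07·0.29=0.02030, 0.47·0.281=0.1321, 0.46·0.144=0.06624. Summing gives P(defective) = 0.21861.
P(Machine 2 | defective) = 0.1321 / 0.21861 = 0.6041.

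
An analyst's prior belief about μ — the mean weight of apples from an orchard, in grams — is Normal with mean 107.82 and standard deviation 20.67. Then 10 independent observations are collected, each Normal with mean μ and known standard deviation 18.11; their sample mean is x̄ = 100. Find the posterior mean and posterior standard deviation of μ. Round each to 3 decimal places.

Posterior mean ≈ 100.557; posterior SD ≈ 5.519

Prior precision 1/τ₀² = 1/20.67² = 0.00234056; data precision n/σ² = 10/18.11² = 0.0304904.
Posterior precision = 0.00234056 + 0.0304904 = 0.0328310, giving posterior SD = 1/√0.0328310 = 5.519.
Posterior mean = (0.00234056·107.82 + 0.0304904·100) / 0.0328310 = 100.557.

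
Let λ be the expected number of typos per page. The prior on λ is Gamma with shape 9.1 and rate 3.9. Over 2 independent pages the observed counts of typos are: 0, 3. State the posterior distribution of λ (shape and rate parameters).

Posterior: Gamma(shape=12.1, rate=5.9)

The Poisson likelihood adds the total count to the shape and the number of exposure periods to the rate. Here ∑xᵢ = 3 and n = 2, so shape 9.1→12.1 and rate 3.9→5.9.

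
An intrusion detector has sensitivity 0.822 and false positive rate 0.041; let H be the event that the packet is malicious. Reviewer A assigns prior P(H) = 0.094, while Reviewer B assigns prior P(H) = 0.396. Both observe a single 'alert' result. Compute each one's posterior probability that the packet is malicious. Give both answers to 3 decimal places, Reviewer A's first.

Reviewer A: 0.675; Reviewer B: 0.929

P('+'|H) = 0.822, P('+'|¬H) = 0.041.
Reviewer A: numerator 0.822·0.094 = 0.077268; evidence = 0.077268+0.041·0.906 = 0.11441; posterior = 0.675.
Reviewer B: numerator 0.822·0.396 = 0.32551; evidence = 0.32551+0.041·0.604 = 0.35028; posterior = 0.929.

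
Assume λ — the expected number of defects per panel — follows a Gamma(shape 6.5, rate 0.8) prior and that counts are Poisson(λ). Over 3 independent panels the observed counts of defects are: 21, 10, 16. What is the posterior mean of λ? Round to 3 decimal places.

Posterior mean ≈ 14.079

The Poisson likelihood adds the total count to the shape and the number of exposure periods to the rate. Here ∑xᵢ = 47 and n = 3, so shape 6.5→53.5 and rate 0.8→3.8.
E[λ | data] = 53.5/3.8 = 14.079.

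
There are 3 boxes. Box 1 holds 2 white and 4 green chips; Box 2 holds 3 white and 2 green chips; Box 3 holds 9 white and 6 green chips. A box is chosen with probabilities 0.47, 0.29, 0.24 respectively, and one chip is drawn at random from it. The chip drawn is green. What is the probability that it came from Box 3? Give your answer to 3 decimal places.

Posterior probability ≈ 0.183

P(green|Box 1) = 0.6667; P(green|Box 2) = 0.4; P(green|Box 3) = 0.4.
Prior × likelihood for each source: 0.47·0.6667=0.3133, 0.29·0.4=0.1160, 0.24·0.4=0.09600. Summing gives P(green) = 0.52533.
P(Box 3 | green) = 0.09600 / 0.52533 = 0.183.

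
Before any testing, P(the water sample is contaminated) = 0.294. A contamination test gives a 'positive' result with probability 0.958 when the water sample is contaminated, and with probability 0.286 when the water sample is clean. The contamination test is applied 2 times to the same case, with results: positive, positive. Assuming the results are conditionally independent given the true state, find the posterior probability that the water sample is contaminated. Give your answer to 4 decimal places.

With H the event that the water sample is contaminated, the joint likelihood of the observed sequence is P(data|H) = 0.958·0.958 = 0.91776 and P(data|¬H) = 0.286·0.286 = 0.081796.
Bayes: P(H|data) = 0.294·0.91776 / (0.294·0.91776 + 0.706·0.081796) = 0.26982/0.32757 = 0.8237.

Posterior P(H) ≈ 0.8237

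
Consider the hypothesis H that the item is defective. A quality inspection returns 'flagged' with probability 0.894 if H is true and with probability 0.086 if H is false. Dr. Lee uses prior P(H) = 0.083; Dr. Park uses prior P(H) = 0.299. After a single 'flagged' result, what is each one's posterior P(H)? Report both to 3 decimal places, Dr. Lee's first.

The likelihood ratio for a 'flagged' result is 0.894/0.086 = 10.395.
Dr. Lee: prior odds 0.083/0.917 = 0.090513; posterior odds 0.94091; posterior probability 0.485.
Dr. Park: prior odds 0.299/0.701 = 0.42653; posterior odds 4.4340; posterior probability 0.816.

Dr. Lee: 0.485; Dr. Park: 0.816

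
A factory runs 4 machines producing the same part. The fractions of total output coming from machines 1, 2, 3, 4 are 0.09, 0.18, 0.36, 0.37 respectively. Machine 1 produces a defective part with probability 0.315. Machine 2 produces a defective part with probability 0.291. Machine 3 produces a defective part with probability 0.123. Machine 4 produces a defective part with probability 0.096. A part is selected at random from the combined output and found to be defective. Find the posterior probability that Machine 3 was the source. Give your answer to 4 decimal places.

P(defective|M1) = 0.315; P(defective|M2) = 0.291; P(defective|M3) = 0.123; P(defective|M4) = 0.096.
Prior × likelihood for each source: 0.09·0.315=0.02835, 0.18·0.291=0.05238, 0.36·0.123=0.04428, 0.37·0.096=0.03552. Summing gives P(defective) = 0.16053.
P(Machine 3 | defective) = 0.04428 / 0.16053 = 0.2758.

Posterior probability ≈ 0.2758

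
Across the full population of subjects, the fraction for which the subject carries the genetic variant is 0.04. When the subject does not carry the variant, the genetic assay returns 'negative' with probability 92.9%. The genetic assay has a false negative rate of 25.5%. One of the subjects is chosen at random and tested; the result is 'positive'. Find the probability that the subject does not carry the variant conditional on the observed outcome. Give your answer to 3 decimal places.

P(¬H | E) ≈ 0.696

Write H for 'the subject carries the genetic variant'. Prior odds H:¬H = 0.04/0.96 = 0.041667. For the 'positive' outcome, the likelihood ratio is 0.745/0.071 = 10.493.
Posterior odds = 0.041667 × 10.493 = 0.43721, so P(H|E) = 0.43721/(1+0.43721) = 0.304. Then P(¬H|E) = 1 − 0.304 = 0.696.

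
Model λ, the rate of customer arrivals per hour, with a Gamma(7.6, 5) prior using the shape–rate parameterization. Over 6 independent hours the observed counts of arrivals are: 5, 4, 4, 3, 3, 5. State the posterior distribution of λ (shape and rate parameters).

The Poisson likelihood adds the total count to the shape and the number of exposure periods to the rate. Here ∑xᵢ = 24 and n = 6, so shape 7.6→31.6 and rate 5→11.

Posterior: Gamma(shape=31.6, rate=11)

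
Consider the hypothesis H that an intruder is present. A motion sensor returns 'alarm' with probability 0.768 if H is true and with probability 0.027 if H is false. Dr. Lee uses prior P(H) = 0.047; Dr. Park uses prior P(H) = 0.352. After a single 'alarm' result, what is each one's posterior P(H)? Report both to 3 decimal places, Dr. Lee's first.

The likelihood ratio for an 'alarm' result is 0.768/0.027 = 28.444.
Dr. Lee: prior odds 0.047/0.953 = 0.049318; posterior odds 1.4028; posterior probability 0.584.
Dr. Park: prior odds 0.352/0.648 = 0.54321; posterior odds 15.451; posterior probability 0.939.

Dr. Lee: 0.584; Dr. Park: 0.939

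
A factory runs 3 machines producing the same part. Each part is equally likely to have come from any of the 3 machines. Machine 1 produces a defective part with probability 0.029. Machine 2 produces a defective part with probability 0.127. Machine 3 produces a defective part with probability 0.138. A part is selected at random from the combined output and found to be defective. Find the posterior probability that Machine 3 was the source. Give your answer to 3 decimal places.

P(defective|M1) = 0.029; P(defective|M2) = 0.127; P(defective|M3) = 0.138.
Prior × likelihood for each source: 0.333333·0.029=0.009667, 0.333333·0.127=0.04233, 0.333333·0.138=0.04600. Summing gives P(defective) = 0.098000.
P(Machine 3 | defective) = 0.04600 / 0.098000 = 0.469.

Posterior probability ≈ 0.469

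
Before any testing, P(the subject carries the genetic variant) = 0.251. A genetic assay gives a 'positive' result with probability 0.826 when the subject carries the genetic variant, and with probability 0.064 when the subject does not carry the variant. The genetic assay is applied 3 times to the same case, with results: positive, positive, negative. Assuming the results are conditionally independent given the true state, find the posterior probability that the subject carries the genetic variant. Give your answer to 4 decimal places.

Posterior P(H) ≈ 0.9121

With H the event that the subject carries the genetic variant, the joint likelihood of the observed sequence is P(data|H) = 0.826·0.826·0.174 = 0.11872 and P(data|¬H) = 0.064·0.064·0.936 = 0.0038339.
Bayes: P(H|data) = 0.251·0.11872 / (0.251·0.11872 + 0.749·0.0038339) = 0.029798/0.032669 = 0.9121.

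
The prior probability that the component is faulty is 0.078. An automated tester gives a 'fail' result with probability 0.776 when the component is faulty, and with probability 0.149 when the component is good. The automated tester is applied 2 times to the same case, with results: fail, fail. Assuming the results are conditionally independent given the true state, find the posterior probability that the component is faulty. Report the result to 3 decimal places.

Let H be the event that the component is faulty; start with P(H) = 0.078. P('fail'|H) = 0.776, P('fail'|¬H) = 0.149.
Update on result 1 ('fail'): P(H) ← 0.776·0.0780 / (0.776·0.0780 + 0.149·0.9220) = 0.060528/0.19791 = 0.3058.
Update on result 2 ('fail'): P(H) ← 0.776·0.3058 / (0.776·0.3058 + 0.149·0.6942) = 0.23733/0.34076 = 0.6965.

Posterior P(H) ≈ 0.696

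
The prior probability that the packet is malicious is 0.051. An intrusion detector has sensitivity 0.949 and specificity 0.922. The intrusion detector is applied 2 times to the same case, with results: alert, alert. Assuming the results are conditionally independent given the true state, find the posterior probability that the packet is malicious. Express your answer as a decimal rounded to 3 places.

Let H be the event that the packet is malicious; start with P(H) = 0.051. P('alert'|H) = 0.949, P('alert'|¬H) = 0.078.
Update on result 1 ('alert'): P(H) ← 0.949·0.0510 / (0.949·0.0510 + 0.078·0.9490) = 0.048399/0.12242 = 0.3953.
Update on result 2 ('alert'): P(H) ← 0.949·0.3953 / (0.949·0.3953 + 0.078·0.6047) = 0.37519/0.42235 = 0.8883.

Posterior P(H) ≈ 0.888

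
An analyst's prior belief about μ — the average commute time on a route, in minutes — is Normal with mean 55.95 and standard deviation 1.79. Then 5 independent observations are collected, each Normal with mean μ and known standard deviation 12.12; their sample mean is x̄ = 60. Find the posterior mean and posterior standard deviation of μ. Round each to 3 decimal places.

Posterior mean ≈ 56.348; posterior SD ≈ 1.700

With known σ, the Normal prior is conjugate. Weight on the data is w = (n/σ²)/(n/σ² + 1/τ₀²) = 0.0340381/(0.0340381+0.312100) = 0.098337.
Posterior mean = w·x̄ + (1−w)·μ₀ = 0.098337·60 + 0.90166·55.95 = 56.348. Posterior variance = 1/(0.0340381+0.312100) = 2.88902, so SD = 1.700.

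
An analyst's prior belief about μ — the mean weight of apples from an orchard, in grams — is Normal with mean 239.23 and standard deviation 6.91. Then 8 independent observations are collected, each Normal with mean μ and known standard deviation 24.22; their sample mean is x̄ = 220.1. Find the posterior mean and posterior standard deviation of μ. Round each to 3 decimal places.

Posterior mean ≈ 231.686; posterior SD ≈ 5.378

Prior precision 1/τ₀² = 1/6.91² = 0.0209432; data precision n/σ² = 8/24.22² = 0.0136377.
Posterior precision = 0.0209432 + 0.0136377 = 0.0345810, giving posterior SD = 1/√0.0345810 = 5.378.
Posterior mean = (0.0209432·239.23 + 0.0136377·220.1) / 0.0345810 = 231.686.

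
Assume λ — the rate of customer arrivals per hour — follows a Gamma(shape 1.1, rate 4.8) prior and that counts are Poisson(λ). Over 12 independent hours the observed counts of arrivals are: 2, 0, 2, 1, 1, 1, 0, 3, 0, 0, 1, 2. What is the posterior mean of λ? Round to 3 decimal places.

Total count ∑xᵢ = 13 over n = 12 hours.
Gamma is conjugate to the Poisson likelihood: posterior is Gamma(shape = 1.1+13 = 14.1, rate = 4.8+12 = 16.8).
E[λ | data] = 14.1/16.8 = 0.839.

Posterior mean ≈ 0.839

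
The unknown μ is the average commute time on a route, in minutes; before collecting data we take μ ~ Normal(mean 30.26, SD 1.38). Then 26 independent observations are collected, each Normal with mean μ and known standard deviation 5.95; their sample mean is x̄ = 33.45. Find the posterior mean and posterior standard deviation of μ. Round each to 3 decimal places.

Posterior mean ≈ 32.120; posterior SD ≈ 0.891

With known σ, the Normal prior is conjugate. Weight on the data is w = (n/σ²)/(n/σ² + 1/τ₀²) = 0.734411/(0.734411+0.525100) = 0.58309.
Posterior mean = w·x̄ + (1−w)·μ₀ = 0.58309·33.45 + 0.41691·30.26 = 32.120. Posterior variance = 1/(0.734411+0.525100) = 0.793959, so SD = 0.891.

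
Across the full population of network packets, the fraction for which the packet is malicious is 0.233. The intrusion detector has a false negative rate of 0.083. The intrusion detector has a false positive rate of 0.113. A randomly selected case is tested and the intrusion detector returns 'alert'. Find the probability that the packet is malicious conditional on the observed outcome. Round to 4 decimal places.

Let H be the event that the packet is malicious. P(H) = 0.233, so P(¬H) = 0.767. With E the 'alert' result, P(E|H) = 0.917 and P(E|¬H) = 0.113.
P(E) = 0.917·0.233 + 0.113·0.767 = 0.21366 + 0.086671 = 0.30033.
By Bayes' theorem, P(H|E) = 0.21366 / 0.30033 = 0.7114.

P(H | E) ≈ 0.7114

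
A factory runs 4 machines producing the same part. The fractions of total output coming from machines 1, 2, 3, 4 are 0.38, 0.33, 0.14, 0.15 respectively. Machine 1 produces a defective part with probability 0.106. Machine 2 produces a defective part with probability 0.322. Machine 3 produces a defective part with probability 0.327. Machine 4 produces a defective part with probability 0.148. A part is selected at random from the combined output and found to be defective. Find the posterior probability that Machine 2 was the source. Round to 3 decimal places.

P(defective|M1) = 0.106; P(defective|M2) = 0.322; P(defective|M3) = 0.327; P(defective|M4) = 0.148.
Prior × likelihood for each source: 0.38·0.106=0.04028, 0.33·0.322=0.1063, 0.14·0.327=0.04578, 0.15·0.148=0.02220. Summing gives P(defective) = 0.21452.
P(Machine 2 | defective) = 0.1063 / 0.21452 = 0.495.

Posterior probability ≈ 0.495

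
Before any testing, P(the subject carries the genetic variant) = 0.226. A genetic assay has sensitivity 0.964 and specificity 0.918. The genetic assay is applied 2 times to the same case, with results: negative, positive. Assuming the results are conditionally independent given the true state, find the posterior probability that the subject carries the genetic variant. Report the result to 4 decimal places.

Posterior P(H) ≈ 0.1186

Let H be the event that the subject carries the genetic variant; start with P(H) = 0.226. P('positive'|H) = 0.964, P('positive'|¬H) = 0.082.
Update on result 1 ('negative'): P(H) ← 0.036·0.2260 / (0.036·0.2260 + 0.918·0.7740) = 0.0081360/0.71867 = 0.0113.
Update on result 2 ('positive'): P(H) ← 0.964·0.0113 / (0.964·0.0113 + 0.082·0.9887) = 0.010913/0.091985 = 0.1186.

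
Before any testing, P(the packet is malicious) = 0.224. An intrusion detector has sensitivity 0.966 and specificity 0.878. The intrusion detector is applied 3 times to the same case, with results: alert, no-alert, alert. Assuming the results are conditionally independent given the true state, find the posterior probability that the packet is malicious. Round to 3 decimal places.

Let H be the event that the packet is malicious; start with P(H) = 0.224. P('alert'|H) = 0.966, P('alert'|¬H) = 0.122.
Update on result 1 ('alert'): P(H) ← 0.966·0.2240 / (0.966·0.2240 + 0.122·0.7760) = 0.21638/0.31106 = 0.6956.
Update on result 2 ('no-alert'): P(H) ← 0.034·0.6956 / (0.034·0.6956 + 0.878·0.3044) = 0.023652/0.29088 = 0.0813.
Update on result 3 ('alert'): P(H) ← 0.966·0.0813 / (0.966·0.0813 + 0.122·0.9187) = 0.078548/0.19063 = 0.4120.

Posterior P(H) ≈ 0.412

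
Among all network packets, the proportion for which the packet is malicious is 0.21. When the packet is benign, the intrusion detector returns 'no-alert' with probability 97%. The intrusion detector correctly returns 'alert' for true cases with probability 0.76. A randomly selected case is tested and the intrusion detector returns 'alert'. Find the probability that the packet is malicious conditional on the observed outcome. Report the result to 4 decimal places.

P(H | E) ≈ 0.8707

Write H for 'the packet is malicious'. Prior odds H:¬H = 0.21/0.79 = 0.26582. For the 'alert' outcome, the likelihood ratio is 0.76/0.03 = 25.333.
Posterior odds = 0.26582 × 25.333 = 6.7342, so P(H|E) = 6.7342/(1+6.7342) = 0.8707.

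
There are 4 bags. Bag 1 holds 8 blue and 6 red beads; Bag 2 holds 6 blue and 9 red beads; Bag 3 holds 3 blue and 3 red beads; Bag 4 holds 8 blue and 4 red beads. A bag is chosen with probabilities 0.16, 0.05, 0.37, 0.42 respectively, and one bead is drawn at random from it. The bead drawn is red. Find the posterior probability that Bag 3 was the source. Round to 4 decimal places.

P(red|Bag 1) = 0.4286; P(red|Bag 2) = 0.6; P(red|Bag 3) = 0.5; P(red|Bag 4) = 0.3333.
Prior × likelihood for each source: 0.16·0.4286=0.06857, 0.05·0.6=0.03000, 0.37·0.5=0.1850, 0.42·0.3333=0.1400. Summing gives P(red) = 0.42357.
P(Bag 3 | red) = 0.1850 / 0.42357 = 0.4368.

Posterior probability ≈ 0.4368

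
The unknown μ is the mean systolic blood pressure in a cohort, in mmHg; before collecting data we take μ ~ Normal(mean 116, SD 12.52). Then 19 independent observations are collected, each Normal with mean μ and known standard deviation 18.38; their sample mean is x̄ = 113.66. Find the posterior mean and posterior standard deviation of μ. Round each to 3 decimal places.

Posterior mean ≈ 113.898; posterior SD ≈ 3.996

Prior precision 1/τ₀² = 1/12.52² = 0.00637957; data precision n/σ² = 19/18.38² = 0.0562422.
Posterior precision = 0.00637957 + 0.0562422 = 0.0626218, giving posterior SD = 1/√0.0626218 = 3.996.
Posterior mean = (0.00637957·116 + 0.0562422·113.66) / 0.0626218 = 113.898.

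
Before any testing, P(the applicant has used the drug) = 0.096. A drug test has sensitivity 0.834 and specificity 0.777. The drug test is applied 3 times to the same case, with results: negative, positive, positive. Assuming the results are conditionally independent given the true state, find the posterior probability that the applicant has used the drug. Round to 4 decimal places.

Let H be the event that the applicant has used the drug; start with P(H) = 0.096. P('positive'|H) = 0.834, P('positive'|¬H) = 0.223.
Update on result 1 ('negative'): P(H) ← 0.166·0.0960 / (0.166·0.0960 + 0.777·0.9040) = 0.015936/0.71834 = 0.0222.
Update on result 2 ('positive'): P(H) ← 0.834·0.0222 / (0.834·0.0222 + 0.223·0.9778) = 0.018502/0.23655 = 0.0782.
Update on result 3 ('positive'): P(H) ← 0.834·0.0782 / (0.834·0.0782 + 0.223·0.9218) = 0.065230/0.27079 = 0.2409.

Posterior P(H) ≈ 0.2409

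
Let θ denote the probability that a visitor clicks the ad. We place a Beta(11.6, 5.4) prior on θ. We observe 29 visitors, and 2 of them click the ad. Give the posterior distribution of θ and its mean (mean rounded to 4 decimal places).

Posterior: Beta(13.6, 32.4); mean ≈ 0.2957

The binomial likelihood is conjugate to the Beta prior: with 2 successes and 27 failures, the posterior is Beta(11.6+2, 5.4+27) = Beta(13.6, 32.4).
Posterior mean = α/(α+β) = 13.6/46 = 0.2957.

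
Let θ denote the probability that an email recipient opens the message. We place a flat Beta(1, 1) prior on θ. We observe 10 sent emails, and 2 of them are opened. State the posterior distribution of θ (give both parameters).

Posterior: Beta(3, 9)

Observing 2 successes and 8 failures updates Beta(1, 1) by adding the success and failure counts to the two shape parameters: α = 1+2 = 3, β = 1+8 = 9.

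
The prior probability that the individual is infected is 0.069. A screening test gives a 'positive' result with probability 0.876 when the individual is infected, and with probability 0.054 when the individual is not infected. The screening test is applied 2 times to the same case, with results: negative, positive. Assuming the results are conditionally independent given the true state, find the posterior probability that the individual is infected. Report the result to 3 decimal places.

Let H be the event that the individual is infected; start with P(H) = 0.069. P('positive'|H) = 0.876, P('positive'|¬H) = 0.054.
Update on result 1 ('negative'): P(H) ← 0.124·0.0690 / (0.124·0.0690 + 0.946·0.9310) = 0.0085560/0.88928 = 0.0096.
Update on result 2 ('positive'): P(H) ← 0.876·0.0096 / (0.876·0.0096 + 0.054·0.9904) = 0.0084282/0.061909 = 0.1361.

Posterior P(H) ≈ 0.136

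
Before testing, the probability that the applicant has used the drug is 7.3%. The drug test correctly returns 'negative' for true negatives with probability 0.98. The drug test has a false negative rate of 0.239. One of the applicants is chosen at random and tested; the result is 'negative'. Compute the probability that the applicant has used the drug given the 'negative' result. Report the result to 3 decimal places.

Write H for 'the applicant has used the drug'. Prior odds H:¬H = 0.073/0.927 = 0.078749. For the 'negative' outcome, the likelihood ratio is 0.239/0.98 = 0.24388.
Posterior odds = 0.078749 × 0.24388 = 0.019205, so P(H|E) = 0.019205/(1+0.019205) = 0.019.

P(H | E) ≈ 0.019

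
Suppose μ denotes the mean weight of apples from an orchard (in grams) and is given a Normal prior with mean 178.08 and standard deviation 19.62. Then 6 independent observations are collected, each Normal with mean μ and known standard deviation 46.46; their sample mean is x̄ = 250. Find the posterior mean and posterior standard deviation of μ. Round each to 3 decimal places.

Prior precision 1/τ₀² = 1/19.62² = 0.00259778; data precision n/σ² = 6/46.46² = 0.00277967.
Posterior precision = 0.00259778 + 0.00277967 = 0.00537745, giving posterior SD = 1/√0.00537745 = 13.637.
Posterior mean = (0.00259778·178.08 + 0.00277967·250) / 0.00537745 = 215.256.

Posterior mean ≈ 215.256; posterior SD ≈ 13.637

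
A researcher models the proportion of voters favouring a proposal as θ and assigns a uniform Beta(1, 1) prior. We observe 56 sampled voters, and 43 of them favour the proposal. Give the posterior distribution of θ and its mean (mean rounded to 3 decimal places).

Posterior: Beta(44, 14); mean ≈ 0.759

The binomial likelihood is conjugate to the Beta prior: with 43 successes and 13 failures, the posterior is Beta(1+43, 1+13) = Beta(44, 14).
E[θ | data] = 44/(44+14) = 0.759.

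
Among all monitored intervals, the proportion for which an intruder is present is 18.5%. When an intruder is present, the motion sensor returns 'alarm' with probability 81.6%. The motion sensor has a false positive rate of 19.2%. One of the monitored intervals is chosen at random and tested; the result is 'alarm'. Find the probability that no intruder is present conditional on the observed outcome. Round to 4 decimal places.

Write H for 'an intruder is present'. Prior odds H:¬H = 0.185/0.815 = 0.22699. For the 'alarm' outcome, the likelihood ratio is 0.816/0.192 = 4.2500.
Posterior odds = 0.22699 × 4.2500 = 0.96472, so P(H|E) = 0.96472/(1+0.96472) = 0.4910. Then P(¬H|E) = 1 − 0.4910 = 0.5090.

P(¬H | E) ≈ 0.5090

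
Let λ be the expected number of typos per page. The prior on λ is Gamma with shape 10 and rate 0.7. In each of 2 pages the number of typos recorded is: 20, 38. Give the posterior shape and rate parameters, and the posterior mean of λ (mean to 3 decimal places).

Posterior: Gamma(shape=68, rate=2.7); mean ≈ 25.185

The Poisson likelihood adds the total count to the shape and the number of exposure periods to the rate. Here ∑xᵢ = 58 and n = 2, so shape 10→68 and rate 0.7→2.7.
Posterior mean = shape/rate = 68/2.7 = 25.185.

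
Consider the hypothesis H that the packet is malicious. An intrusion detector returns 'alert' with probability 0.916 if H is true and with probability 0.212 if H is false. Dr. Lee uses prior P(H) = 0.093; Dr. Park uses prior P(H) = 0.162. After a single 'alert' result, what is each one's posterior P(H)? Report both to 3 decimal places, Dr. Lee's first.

Dr. Lee: 0.307; Dr. Park: 0.455

The likelihood ratio for an 'alert' result is 0.916/0.212 = 4.3208.
Dr. Lee: prior odds 0.093/0.907 = 0.10254; posterior odds 0.44303; posterior probability 0.307.
Dr. Park: prior odds 0.162/0.838 = 0.19332; posterior odds 0.83528; posterior probability 0.455.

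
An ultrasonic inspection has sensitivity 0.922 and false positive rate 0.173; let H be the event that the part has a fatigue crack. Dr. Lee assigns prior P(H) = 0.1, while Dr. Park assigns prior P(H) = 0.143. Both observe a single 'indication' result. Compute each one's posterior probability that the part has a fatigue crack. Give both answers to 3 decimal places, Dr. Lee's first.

Dr. Lee: 0.372; Dr. Park: 0.471

The likelihood ratio for an 'indication' result is 0.922/0.173 = 5.3295.
Dr. Lee: prior odds 0.1/0.9 = 0.11111; posterior odds 0.59216; posterior probability 0.372.
Dr. Park: prior odds 0.143/0.857 = 0.16686; posterior odds 0.88928; posterior probability 0.471.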